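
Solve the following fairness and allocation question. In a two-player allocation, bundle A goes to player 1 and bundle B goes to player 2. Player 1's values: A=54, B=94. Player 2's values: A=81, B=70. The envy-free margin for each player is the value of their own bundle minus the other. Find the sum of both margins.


Step 1: Player 1's margin = v1(A) - v1(B) = 54 - 94 = -40
Step 2: Player 2's margin = v2(B) - v2(A) = 70 - 81 = -11
Step 3: Total margin = -40 + -11 = -51

-51


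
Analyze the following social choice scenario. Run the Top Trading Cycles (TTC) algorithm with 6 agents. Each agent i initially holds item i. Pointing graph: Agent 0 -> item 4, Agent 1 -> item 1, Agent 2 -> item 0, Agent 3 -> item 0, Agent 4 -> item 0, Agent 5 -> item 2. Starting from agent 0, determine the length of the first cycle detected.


Step 1: Trace the pointer graph from agent 0: 0 -> 4 -> 0
Step 2: A cycle is detected when we revisit agent 0
Step 3: The cycle is: 0 -> 4 -> 0
Step 4: Cycle length = 2

2


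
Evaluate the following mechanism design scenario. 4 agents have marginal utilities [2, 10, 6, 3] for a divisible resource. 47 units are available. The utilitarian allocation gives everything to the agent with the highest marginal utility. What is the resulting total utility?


Step 1: The marginal utilities are [2, 10, 6, 3]
Step 2: The highest marginal utility is 10
Step 3: All 47 units go to that agent
Step 4: Total utility = 10 * 47 = 470

470


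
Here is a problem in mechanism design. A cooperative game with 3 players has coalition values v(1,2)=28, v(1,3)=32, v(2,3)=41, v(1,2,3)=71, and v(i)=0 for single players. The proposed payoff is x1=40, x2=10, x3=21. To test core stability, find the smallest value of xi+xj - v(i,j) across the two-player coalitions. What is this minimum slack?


Step 1: Slack for coalition (1,2): x1+x2 - v12 = 50 - 28 = 22
Step 2: Slack for coalition (1,3): x1+x3 - v13 = 61 - 32 = 29
Step 3: Slack for coalition (2,3): x2+x3 - v23 = 31 - 41 = -10
Step 4: Minimum slack = min(22, 29, -10) = -10, attained by (2,3); coalition (2,3) can block (slack < 0), so the allocation is not in the core

-10


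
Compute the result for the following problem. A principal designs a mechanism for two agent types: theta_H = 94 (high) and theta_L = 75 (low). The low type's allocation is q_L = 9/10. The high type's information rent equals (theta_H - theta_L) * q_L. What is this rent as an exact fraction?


Step 1: theta_H - theta_L = 94 - 75 = 19
Step 2: Information rent = (theta_H - theta_L) * q_L
Step 3: = 19 * 9/10
Step 4: = 171/10

171/10


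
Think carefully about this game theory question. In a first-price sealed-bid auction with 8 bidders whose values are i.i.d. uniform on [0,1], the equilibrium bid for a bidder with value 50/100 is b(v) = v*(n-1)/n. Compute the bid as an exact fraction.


Step 1: The symmetric BNE bidding function is b(v) = v * (n-1) / n
Step 2: Substitute v = 1/2 and n = 8
Step 3: b = 1/2 * 7/8
Step 4: b = 7/16

7/16


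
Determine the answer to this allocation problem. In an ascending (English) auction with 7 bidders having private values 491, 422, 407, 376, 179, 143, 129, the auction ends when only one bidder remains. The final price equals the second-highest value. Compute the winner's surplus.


Step 1: Identify the highest value: 491
Step 2: Identify the second-highest value: 422
Step 3: The final price = second-highest value = 422
Step 4: Surplus = 491 - 422 = 69

69


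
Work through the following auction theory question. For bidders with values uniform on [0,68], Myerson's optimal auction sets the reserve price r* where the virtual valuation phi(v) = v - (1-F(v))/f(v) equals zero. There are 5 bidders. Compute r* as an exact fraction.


Step 1: For U[0,68], F(v) = v/68 and f(v) = 1/68
Step 2: phi(v) = v - (1 - v/68)/(1/68) = v - (68 - v) = 2v - 68
Step 3: Set phi(r*) = 0: 2r* - 68 = 0
Step 4: r* = 68/2 = 34 (the number of bidders n = 5 does not enter)

34


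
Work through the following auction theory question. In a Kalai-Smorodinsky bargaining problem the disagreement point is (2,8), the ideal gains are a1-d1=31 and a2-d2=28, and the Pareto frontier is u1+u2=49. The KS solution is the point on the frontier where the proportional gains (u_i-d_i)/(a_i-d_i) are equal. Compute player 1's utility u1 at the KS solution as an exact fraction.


Step 1: At the KS point, (u1-d1)/r1 = (u2-d2)/r2 = t and u1+u2 = 49
Step 2: u1 = d1 + r1*t and u2 = d2 + r2*t, so (d1 + r1*t) + (d2 + r2*t) = 49
Step 3: t = (49 - 2 - 8)/(31 + 28) = 39/59
Step 4: u1 = d1 + r1*t = 2 + 31 * 39/59 = 1327/59
Step 5: (Check: u2 = d2 + r2*t = 1564/59; u1+u2 = 1327/59 + 1564/59 = 49, on the frontier.)

1327/59


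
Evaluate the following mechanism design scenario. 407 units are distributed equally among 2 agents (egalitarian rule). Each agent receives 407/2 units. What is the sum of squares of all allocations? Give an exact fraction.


Step 1: Each agent's share = 407/2
Step 2: Square of each share = (407/2)^2 = 165649/4
Step 3: Sum of squares = 2 * 165649/4 = 165649/2

165649/2


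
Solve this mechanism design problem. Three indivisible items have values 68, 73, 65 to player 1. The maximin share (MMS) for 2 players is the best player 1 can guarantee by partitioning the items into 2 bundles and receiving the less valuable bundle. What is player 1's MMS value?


Step 1: Item values = 68, 73, 65
Step 2: Enumerate all 2-bundle partitions and take the smaller bundle:
  Partition 1: {68} vs {73,65} -> bundles 68, 138; min = 68
  Partition 2: {73} vs {68,65} -> bundles 73, 133; min = 73
  Partition 3: {65} vs {68,73} -> bundles 65, 141; min = 65
Step 3: MMS = max(68, 73, 65) = 73

73


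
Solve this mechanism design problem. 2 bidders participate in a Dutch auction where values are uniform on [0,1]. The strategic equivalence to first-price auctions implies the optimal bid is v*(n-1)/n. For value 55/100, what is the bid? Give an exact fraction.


Step 1: Dutch auctions are strategically equivalent to first-price auctions
Step 2: The equilibrium bid is b(v) = v*(n-1)/n
Step 3: b = 11/20 * 1/2
Step 4: b = 11/40

11/40


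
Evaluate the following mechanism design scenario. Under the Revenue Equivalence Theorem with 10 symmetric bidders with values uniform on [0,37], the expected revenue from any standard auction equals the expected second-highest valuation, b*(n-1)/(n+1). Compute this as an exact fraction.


Step 1: By Revenue Equivalence, expected revenue = b*(n-1)/(n+1)
Step 2: Substituting n = 10, b = 37
Step 3: Revenue = 37*(10-1)/(10+1) = 37*9/11
Step 4: Revenue = 333/11

333/11


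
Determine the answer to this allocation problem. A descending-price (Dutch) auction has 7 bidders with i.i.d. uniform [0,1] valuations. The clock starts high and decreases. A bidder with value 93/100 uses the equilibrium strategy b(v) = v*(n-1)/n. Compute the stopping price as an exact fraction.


Step 1: Dutch auctions are strategically equivalent to first-price auctions
Step 2: The equilibrium bid is b(v) = v*(n-1)/n
Step 3: b = 93/100 * 6/7
Step 4: b = 279/350

279/350


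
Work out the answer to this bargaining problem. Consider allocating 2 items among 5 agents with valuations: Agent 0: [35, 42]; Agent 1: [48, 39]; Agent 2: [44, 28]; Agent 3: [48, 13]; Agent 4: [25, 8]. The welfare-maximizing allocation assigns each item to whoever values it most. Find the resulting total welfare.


Step 1: For each item, find the maximum value among all agents.
Step 2: Item 0 -> Agent 1 (value 48)
Step 3: Item 1 -> Agent 0 (value 42)
Step 4: Total welfare = 48 + 42 = 90

90


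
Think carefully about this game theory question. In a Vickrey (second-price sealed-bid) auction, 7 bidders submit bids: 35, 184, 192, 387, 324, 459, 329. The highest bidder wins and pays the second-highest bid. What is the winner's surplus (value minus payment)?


Step 1: Sort bids in descending order: 459, 387, 329, 324, 192, 184, 35
Step 2: The winning bid is the highest: 459
Step 3: The payment equals the second-highest bid: 387
Step 4: Surplus = winner's bid - payment = 459 - 387 = 72

72


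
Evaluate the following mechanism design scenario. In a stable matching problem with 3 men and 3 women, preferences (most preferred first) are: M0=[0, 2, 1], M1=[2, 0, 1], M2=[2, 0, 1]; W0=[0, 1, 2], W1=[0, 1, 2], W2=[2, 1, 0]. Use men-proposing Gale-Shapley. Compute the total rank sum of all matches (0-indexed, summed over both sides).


Step 1: Run Gale-Shapley (men propose, women hold best offer):
  M0 proposes to W0; she accepts
  M1 proposes to W2; she accepts
  M2 proposes to W2; she switches from M1
  M1 proposes to W0; rejected
  M1 proposes to W1; she accepts
Step 2: Final matching: W0-M0, W1-M1, W2-M2
Step 3: 0-indexed ranks (man's rank of his match, then woman's): 0 + 0 + 2 + 1 + 0 + 0
Step 4: Total rank sum = 3

3


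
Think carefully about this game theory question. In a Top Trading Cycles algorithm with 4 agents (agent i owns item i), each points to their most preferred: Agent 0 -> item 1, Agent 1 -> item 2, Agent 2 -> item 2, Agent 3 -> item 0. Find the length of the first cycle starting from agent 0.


Step 1: Trace the pointer graph from agent 0: 0 -> 1 -> 2 -> 2
Step 2: A cycle is detected when we revisit agent 2
Step 3: The cycle is: 2 -> 2
Step 4: Cycle length = 1

1


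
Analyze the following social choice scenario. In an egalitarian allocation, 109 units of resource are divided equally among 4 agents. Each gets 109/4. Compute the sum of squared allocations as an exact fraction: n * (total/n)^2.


Step 1: Each agent's share = 109/4
Step 2: Square of each share = (109/4)^2 = 11881/16
Step 3: Sum of squares = 4 * 11881/16 = 11881/4

11881/4


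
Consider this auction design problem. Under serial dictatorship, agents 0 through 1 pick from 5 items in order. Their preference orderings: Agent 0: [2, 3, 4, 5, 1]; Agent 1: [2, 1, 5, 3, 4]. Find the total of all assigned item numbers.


Step 1: Agent 0 picks item 2
Step 2: Agent 1 picks item 1
Step 3: Sum = 2 + 1 = 3

3


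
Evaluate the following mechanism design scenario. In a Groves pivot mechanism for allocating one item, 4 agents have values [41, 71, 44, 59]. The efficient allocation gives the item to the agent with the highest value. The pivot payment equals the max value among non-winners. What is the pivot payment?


Step 1: The efficient winner is agent 1 with value 71
Step 2: Other agents' values: [41, 44, 59]
Step 3: Pivot payment = max(others) = 59
Step 4: The winner pays 59

59


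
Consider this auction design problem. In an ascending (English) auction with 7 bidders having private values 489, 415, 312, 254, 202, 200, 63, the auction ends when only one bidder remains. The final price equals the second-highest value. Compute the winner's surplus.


Step 1: Identify the highest value: 489
Step 2: Identify the second-highest value: 415
Step 3: The final price = second-highest value = 415
Step 4: Surplus = 489 - 415 = 74

74


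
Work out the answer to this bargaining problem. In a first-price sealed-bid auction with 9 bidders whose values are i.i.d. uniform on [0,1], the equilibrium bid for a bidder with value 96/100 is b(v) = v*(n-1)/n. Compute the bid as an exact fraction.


Step 1: The symmetric BNE bidding function is b(v) = v * (n-1) / n
Step 2: Substitute v = 24/25 and n = 9
Step 3: b = 24/25 * 8/9
Step 4: b = 64/75

64/75


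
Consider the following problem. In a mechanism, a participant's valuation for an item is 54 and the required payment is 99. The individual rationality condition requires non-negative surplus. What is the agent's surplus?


Step 1: Surplus = value - payment = 54 - 99 = -45
Step 2: IR is violated (surplus < 0)

-45


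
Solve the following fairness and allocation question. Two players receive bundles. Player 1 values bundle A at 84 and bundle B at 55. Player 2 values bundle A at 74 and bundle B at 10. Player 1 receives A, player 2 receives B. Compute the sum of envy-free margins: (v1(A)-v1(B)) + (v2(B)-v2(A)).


Step 1: Player 1's margin = v1(A) - v1(B) = 84 - 55 = 29
Step 2: Player 2's margin = v2(B) - v2(A) = 10 - 74 = -64
Step 3: Total margin = 29 + -64 = -35

-35


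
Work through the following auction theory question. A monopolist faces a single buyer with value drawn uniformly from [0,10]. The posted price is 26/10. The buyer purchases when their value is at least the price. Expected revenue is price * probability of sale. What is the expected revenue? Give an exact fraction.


Step 1: Posted price r = 13/5, value support [0,10]
Step 2: P(v >= r) = (10 - 13/5)/10 = 37/50
Step 3: Expected revenue = r * P(v >= r) = 13/5 * 37/50
Step 4: Revenue = 481/250

481/250


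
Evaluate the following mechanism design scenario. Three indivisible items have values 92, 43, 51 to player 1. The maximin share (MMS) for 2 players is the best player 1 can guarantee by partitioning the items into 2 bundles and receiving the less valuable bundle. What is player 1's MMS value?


Step 1: Item values = 92, 43, 51
Step 2: Enumerate all 2-bundle partitions and take the smaller bundle:
  Partition 1: {92} vs {43,51} -> bundles 92, 94; min = 92
  Partition 2: {43} vs {92,51} -> bundles 43, 143; min = 43
  Partition 3: {51} vs {92,43} -> bundles 51, 135; min = 51
Step 3: MMS = max(92, 43, 51) = 92

92


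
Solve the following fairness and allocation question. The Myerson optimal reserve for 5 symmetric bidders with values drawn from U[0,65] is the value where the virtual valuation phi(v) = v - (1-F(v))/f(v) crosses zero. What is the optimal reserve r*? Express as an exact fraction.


Step 1: For U[0,65], F(v) = v/65 and f(v) = 1/65
Step 2: phi(v) = v - (1 - v/65)/(1/65) = v - (65 - v) = 2v - 65
Step 3: Set phi(r*) = 0: 2r* - 65 = 0
Step 4: r* = 65/2 (the number of bidders n = 5 does not enter)

65/2


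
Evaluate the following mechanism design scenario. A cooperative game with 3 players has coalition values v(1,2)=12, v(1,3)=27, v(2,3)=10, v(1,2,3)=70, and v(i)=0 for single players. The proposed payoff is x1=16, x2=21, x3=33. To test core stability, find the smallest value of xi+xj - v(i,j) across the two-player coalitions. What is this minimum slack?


Step 1: Slack for coalition (1,2): x1+x2 - v12 = 37 - 12 = 25
Step 2: Slack for coalition (1,3): x1+x3 - v13 = 49 - 27 = 22
Step 3: Slack for coalition (2,3): x2+x3 - v23 = 54 - 10 = 44
Step 4: Minimum slack = min(25, 22, 44) = 22, attained by (1,3); no pair can gain by deviating, so the allocation is in the core

22


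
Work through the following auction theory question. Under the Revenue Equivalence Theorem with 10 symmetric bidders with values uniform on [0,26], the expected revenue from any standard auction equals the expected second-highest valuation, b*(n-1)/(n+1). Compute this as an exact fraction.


Step 1: By Revenue Equivalence, expected revenue = b*(n-1)/(n+1)
Step 2: Substituting n = 10, b = 26
Step 3: Revenue = 26*(10-1)/(10+1) = 26*9/11
Step 4: Revenue = 234/11

234/11


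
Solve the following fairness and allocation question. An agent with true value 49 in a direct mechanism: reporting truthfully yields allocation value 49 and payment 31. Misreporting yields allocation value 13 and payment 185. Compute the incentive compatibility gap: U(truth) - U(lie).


Step 1: U(truth) = value - payment = 49 - 31 = 18
Step 2: U(lie) = allocation - payment = 13 - 185 = -172
Step 3: IC gap = 18 - (-172) = 190

190


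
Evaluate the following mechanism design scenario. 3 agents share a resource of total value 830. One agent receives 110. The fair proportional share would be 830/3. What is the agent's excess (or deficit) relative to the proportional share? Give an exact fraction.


Step 1: Proportional share = 830/3
Step 2: Agent's actual allocation = 110
Step 3: Excess = 110 - 830/3 = -500/3

-500/3


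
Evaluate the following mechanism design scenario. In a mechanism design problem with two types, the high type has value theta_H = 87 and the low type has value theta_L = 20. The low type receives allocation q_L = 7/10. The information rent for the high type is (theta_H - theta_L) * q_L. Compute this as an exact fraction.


Step 1: theta_H - theta_L = 87 - 20 = 67
Step 2: Information rent = (theta_H - theta_L) * q_L
Step 3: = 67 * 7/10
Step 4: = 469/10

469/10


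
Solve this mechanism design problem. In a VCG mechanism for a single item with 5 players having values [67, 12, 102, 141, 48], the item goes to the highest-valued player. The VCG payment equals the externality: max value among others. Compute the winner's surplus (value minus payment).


Step 1: The winner is the agent with the highest value: agent 3 with value 141
Step 2: Values of other agents: [67, 12, 102, 48]
Step 3: VCG payment = max of others' values = 102
Step 4: Surplus = 141 - 102 = 39

39


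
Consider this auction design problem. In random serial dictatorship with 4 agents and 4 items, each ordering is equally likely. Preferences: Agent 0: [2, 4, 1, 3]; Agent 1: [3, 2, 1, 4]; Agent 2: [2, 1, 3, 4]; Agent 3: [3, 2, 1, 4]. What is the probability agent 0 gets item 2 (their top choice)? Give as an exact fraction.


Step 1: Agent 0 wants item 2
Step 2: There are 24 possible orderings of agents
Step 3: In 10 orderings, agent 0 gets item 2
Step 4: Probability = 10/24 = 5/12

5/12


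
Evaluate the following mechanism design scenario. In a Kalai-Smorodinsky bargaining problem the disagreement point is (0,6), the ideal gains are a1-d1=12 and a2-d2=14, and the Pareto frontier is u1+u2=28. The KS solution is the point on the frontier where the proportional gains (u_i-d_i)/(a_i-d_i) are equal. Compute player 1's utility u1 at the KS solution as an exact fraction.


Step 1: At the KS point, (u1-d1)/r1 = (u2-d2)/r2 = t and u1+u2 = 28
Step 2: u1 = d1 + r1*t and u2 = d2 + r2*t, so (d1 + r1*t) + (d2 + r2*t) = 28
Step 3: t = (28 - 0 - 6)/(12 + 14) = 22/26 = 11/13
Step 4: u1 = d1 + r1*t = 0 + 12 * 11/13 = 132/13
Step 5: (Check: u2 = d2 + r2*t = 232/13; u1+u2 = 132/13 + 232/13 = 28, on the frontier.)

132/13


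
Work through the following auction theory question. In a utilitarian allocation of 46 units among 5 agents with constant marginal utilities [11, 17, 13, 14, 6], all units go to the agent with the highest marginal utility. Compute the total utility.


Step 1: The marginal utilities are [11, 17, 13, 14, 6]
Step 2: The highest marginal utility is 17
Step 3: All 46 units go to that agent
Step 4: Total utility = 17 * 46 = 782

782


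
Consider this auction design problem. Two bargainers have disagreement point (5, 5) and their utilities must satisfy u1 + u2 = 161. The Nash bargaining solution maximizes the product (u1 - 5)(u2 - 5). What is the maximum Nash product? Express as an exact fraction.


Step 1: The Nash solution splits surplus symmetrically above the disagreement point
Step 2: u1 = (total + d1 - d2)/2 = (161 + 5 - 5)/2 = 161/2
Step 3: u2 = (total - d1 + d2)/2 = (161 - 5 + 5)/2 = 161/2
Step 4: Nash product = (161/2 - 5) * (161/2 - 5)
Step 5: = 151/2 * 151/2 = 22801/4

22801/4


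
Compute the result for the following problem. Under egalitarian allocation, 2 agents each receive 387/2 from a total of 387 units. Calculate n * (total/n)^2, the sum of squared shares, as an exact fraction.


Step 1: Each agent's share = 387/2
Step 2: Square of each share = (387/2)^2 = 149769/4
Step 3: Sum of squares = 2 * 149769/4 = 149769/2

149769/2


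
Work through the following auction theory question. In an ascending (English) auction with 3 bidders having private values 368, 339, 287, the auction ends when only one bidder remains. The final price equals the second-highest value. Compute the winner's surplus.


Step 1: Identify the highest value: 368
Step 2: Identify the second-highest value: 339
Step 3: The final price = second-highest value = 339
Step 4: Surplus = 368 - 339 = 29

29


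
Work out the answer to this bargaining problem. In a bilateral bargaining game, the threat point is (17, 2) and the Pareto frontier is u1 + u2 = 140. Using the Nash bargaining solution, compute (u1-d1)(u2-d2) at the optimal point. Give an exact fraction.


Step 1: The Nash solution splits surplus symmetrically above the disagreement point
Step 2: u1 = (total + d1 - d2)/2 = (140 + 17 - 2)/2 = 155/2
Step 3: u2 = (total - d1 + d2)/2 = (140 - 17 + 2)/2 = 125/2
Step 4: Nash product = (155/2 - 17) * (125/2 - 2)
Step 5: = 121/2 * 121/2 = 14641/4

14641/4


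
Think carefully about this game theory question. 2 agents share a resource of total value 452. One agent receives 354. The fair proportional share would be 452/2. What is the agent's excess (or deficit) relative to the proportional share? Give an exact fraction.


Step 1: Proportional share = 452/2 = 226
Step 2: Agent's actual allocation = 354
Step 3: Excess = 354 - 226 = 128

128


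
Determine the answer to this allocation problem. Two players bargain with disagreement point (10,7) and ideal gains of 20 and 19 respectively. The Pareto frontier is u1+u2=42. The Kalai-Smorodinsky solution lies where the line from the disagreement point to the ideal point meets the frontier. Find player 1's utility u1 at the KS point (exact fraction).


Step 1: At the KS point, (u1-d1)/r1 = (u2-d2)/r2 = t and u1+u2 = 42
Step 2: u1 = d1 + r1*t and u2 = d2 + r2*t, so (d1 + r1*t) + (d2 + r2*t) = 42
Step 3: t = (42 - 10 - 7)/(20 + 19) = 25/39
Step 4: u1 = d1 + r1*t = 10 + 20 * 25/39 = 890/39
Step 5: (Check: u2 = d2 + r2*t = 748/39; u1+u2 = 890/39 + 748/39 = 42, on the frontier.)

890/39


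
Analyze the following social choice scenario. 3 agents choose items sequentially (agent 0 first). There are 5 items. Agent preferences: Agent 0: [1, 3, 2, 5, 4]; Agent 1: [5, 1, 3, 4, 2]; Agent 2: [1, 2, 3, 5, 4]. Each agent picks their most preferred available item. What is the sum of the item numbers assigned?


Step 1: Agent 0 picks item 1
Step 2: Agent 1 picks item 5
Step 3: Agent 2 picks item 2
Step 4: Sum = 1 + 5 + 2 = 8

8


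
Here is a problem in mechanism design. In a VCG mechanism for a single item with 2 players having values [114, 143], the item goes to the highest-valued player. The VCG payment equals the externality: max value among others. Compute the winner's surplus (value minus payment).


Step 1: The winner is the agent with the highest value: agent 1 with value 143
Step 2: Values of other agents: [114]
Step 3: VCG payment = max of others' values = 114
Step 4: Surplus = 143 - 114 = 29

29


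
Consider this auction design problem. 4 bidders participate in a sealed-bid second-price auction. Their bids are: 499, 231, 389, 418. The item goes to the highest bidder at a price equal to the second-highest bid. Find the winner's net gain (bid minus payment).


Step 1: Sort bids in descending order: 499, 418, 389, 231
Step 2: The winning bid is the highest: 499
Step 3: The payment equals the second-highest bid: 418
Step 4: Surplus = winner's bid - payment = 499 - 418 = 81

81


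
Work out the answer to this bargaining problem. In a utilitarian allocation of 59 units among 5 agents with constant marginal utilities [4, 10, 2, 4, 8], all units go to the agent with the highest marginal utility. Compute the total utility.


Step 1: The marginal utilities are [4, 10, 2, 4, 8]
Step 2: The highest marginal utility is 10
Step 3: All 59 units go to that agent
Step 4: Total utility = 10 * 59 = 590

590


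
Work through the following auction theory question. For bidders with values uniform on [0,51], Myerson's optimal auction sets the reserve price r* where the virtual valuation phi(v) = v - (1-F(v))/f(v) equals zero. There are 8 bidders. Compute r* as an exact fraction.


Step 1: For U[0,51], F(v) = v/51 and f(v) = 1/51
Step 2: phi(v) = v - (1 - v/51)/(1/51) = v - (51 - v) = 2v - 51
Step 3: Set phi(r*) = 0: 2r* - 51 = 0
Step 4: r* = 51/2 (the number of bidders n = 8 does not enter)

51/2


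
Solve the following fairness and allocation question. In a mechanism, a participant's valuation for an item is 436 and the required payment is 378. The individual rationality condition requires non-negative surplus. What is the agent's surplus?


Step 1: Surplus = value - payment = 436 - 378 = 58
Step 2: IR is satisfied (surplus >= 0)

58


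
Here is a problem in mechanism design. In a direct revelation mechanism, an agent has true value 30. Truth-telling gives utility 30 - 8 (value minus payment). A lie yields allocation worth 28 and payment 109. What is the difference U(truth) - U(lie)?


Step 1: U(truth) = value - payment = 30 - 8 = 22
Step 2: U(lie) = allocation - payment = 28 - 109 = -81
Step 3: IC gap = 22 - (-81) = 103

103


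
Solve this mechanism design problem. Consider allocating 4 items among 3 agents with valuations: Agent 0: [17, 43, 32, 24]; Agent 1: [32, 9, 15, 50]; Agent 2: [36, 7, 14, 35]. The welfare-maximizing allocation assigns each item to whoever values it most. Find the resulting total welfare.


Step 1: For each item, find the maximum value among all agents.
Step 2: Item 0 -> Agent 2 (value 36)
Step 3: Item 1 -> Agent 0 (value 43)
Step 4: Item 2 -> Agent 0 (value 32)
Step 5: Item 3 -> Agent 1 (value 50)
Step 6: Total welfare = 36 + 43 + 32 + 50 = 161

161


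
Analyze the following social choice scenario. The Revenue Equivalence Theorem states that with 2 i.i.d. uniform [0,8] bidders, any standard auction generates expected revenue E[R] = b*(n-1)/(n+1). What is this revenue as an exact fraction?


Step 1: By Revenue Equivalence, expected revenue = b*(n-1)/(n+1)
Step 2: Substituting n = 2, b = 8
Step 3: Revenue = 8*(2-1)/(2+1) = 8*1/3
Step 4: Revenue = 8/3

8/3


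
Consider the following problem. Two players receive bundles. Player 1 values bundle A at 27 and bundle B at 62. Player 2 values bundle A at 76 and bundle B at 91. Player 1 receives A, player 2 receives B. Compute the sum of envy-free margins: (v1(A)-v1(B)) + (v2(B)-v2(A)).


Step 1: Player 1's margin = v1(A) - v1(B) = 27 - 62 = -35
Step 2: Player 2's margin = v2(B) - v2(A) = 91 - 76 = 15
Step 3: Total margin = -35 + 15 = -20

-20


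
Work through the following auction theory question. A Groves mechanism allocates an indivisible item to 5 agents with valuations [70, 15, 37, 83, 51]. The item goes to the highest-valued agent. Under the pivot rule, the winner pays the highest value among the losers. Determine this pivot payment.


Step 1: The efficient winner is agent 3 with value 83
Step 2: Other agents' values: [70, 15, 37, 51]
Step 3: Pivot payment = max(others) = 70
Step 4: The winner pays 70

70


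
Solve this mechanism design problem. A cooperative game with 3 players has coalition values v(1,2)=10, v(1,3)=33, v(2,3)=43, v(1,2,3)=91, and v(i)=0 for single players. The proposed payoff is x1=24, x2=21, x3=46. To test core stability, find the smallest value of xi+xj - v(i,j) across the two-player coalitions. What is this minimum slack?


Step 1: Slack for coalition (1,2): x1+x2 - v12 = 45 - 10 = 35
Step 2: Slack for coalition (1,3): x1+x3 - v13 = 70 - 33 = 37
Step 3: Slack for coalition (2,3): x2+x3 - v23 = 67 - 43 = 24
Step 4: Minimum slack = min(35, 37, 24) = 24, attained by (2,3); no pair can gain by deviating, so the allocation is in the core

24


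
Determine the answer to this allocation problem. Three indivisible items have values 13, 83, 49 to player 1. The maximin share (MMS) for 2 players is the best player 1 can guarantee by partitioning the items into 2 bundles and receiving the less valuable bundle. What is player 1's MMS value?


Step 1: Item values = 13, 83, 49
Step 2: Enumerate all 2-bundle partitions and take the smaller bundle:
  Partition 1: {13} vs {83,49} -> bundles 13, 132; min = 13
  Partition 2: {83} vs {13,49} -> bundles 83, 62; min = 62
  Partition 3: {49} vs {13,83} -> bundles 49, 96; min = 49
Step 3: MMS = max(13, 62, 49) = 62

62


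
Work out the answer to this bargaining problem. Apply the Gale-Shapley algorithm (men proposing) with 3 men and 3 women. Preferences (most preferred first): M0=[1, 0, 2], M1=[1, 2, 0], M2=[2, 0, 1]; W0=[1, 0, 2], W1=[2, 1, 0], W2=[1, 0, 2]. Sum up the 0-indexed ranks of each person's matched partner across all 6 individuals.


Step 1: Run Gale-Shapley (men propose, women hold best offer):
  M0 proposes to W1; she accepts
  M1 proposes to W1; she switches from M0
  M2 proposes to W2; she accepts
  M0 proposes to W0; she accepts
Step 2: Final matching: W0-M0, W1-M1, W2-M2
Step 3: 0-indexed ranks (man's rank of his match, then woman's): 1 + 1 + 0 + 1 + 0 + 2
Step 4: Total rank sum = 5

5


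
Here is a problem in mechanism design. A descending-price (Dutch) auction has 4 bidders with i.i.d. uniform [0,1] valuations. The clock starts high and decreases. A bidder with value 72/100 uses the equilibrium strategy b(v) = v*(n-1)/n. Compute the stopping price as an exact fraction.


Step 1: Dutch auctions are strategically equivalent to first-price auctions
Step 2: The equilibrium bid is b(v) = v*(n-1)/n
Step 3: b = 18/25 * 3/4
Step 4: b = 27/50

27/50


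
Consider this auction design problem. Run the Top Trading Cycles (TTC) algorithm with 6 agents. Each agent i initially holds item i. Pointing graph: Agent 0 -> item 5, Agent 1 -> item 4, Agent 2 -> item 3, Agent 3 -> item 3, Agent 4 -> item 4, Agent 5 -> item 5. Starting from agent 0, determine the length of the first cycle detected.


Step 1: Trace the pointer graph from agent 0: 0 -> 5 -> 5
Step 2: A cycle is detected when we revisit agent 5
Step 3: The cycle is: 5 -> 5
Step 4: Cycle length = 1

1


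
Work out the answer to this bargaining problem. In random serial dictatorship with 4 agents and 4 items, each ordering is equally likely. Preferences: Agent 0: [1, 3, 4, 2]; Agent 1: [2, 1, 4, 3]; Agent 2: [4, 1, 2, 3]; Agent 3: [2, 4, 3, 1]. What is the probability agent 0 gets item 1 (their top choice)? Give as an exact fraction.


Step 1: Agent 0 wants item 1
Step 2: There are 24 possible orderings of agents
Step 3: In 19 orderings, agent 0 gets item 1
Step 4: Probability = 19/24

19/24


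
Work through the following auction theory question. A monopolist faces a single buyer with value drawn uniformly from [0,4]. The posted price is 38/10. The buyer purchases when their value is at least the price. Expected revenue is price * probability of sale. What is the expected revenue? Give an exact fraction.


Step 1: Posted price r = 19/5, value support [0,4]
Step 2: P(v >= r) = (4 - 19/5)/4 = 1/20
Step 3: Expected revenue = r * P(v >= r) = 19/5 * 1/20
Step 4: Revenue = 19/100

19/100


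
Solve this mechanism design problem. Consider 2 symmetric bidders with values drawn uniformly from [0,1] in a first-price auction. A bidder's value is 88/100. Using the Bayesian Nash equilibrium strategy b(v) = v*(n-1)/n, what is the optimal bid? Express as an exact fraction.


Step 1: The symmetric BNE bidding function is b(v) = v * (n-1) / n
Step 2: Substitute v = 22/25 and n = 2
Step 3: b = 22/25 * 1/2
Step 4: b = 11/25

11/25


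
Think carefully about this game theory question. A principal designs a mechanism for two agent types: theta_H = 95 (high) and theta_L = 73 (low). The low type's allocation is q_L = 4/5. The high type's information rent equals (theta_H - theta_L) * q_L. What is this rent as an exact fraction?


Step 1: theta_H - theta_L = 95 - 73 = 22
Step 2: Information rent = (theta_H - theta_L) * q_L
Step 3: = 22 * 4/5
Step 4: = 88/5

88/5


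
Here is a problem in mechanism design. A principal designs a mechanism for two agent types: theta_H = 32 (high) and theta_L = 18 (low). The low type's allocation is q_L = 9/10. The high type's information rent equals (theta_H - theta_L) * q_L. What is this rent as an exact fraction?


Step 1: theta_H - theta_L = 32 - 18 = 14
Step 2: Information rent = (theta_H - theta_L) * q_L
Step 3: = 14 * 9/10
Step 4: = 63/5

63/5


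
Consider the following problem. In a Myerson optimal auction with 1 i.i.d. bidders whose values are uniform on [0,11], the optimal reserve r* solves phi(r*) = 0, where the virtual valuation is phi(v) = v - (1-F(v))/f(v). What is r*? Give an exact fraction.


Step 1: For U[0,11], F(v) = v/11 and f(v) = 1/11
Step 2: phi(v) = v - (1 - v/11)/(1/11) = v - (11 - v) = 2v - 11
Step 3: Set phi(r*) = 0: 2r* - 11 = 0
Step 4: r* = 11/2 (the number of bidders n = 1 does not enter)

11/2


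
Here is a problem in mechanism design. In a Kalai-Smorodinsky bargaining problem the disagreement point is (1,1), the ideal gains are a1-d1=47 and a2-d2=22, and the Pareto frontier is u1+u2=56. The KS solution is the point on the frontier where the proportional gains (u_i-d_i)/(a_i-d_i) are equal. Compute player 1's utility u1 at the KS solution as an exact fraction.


Step 1: At the KS point, (u1-d1)/r1 = (u2-d2)/r2 = t and u1+u2 = 56
Step 2: u1 = d1 + r1*t and u2 = d2 + r2*t, so (d1 + r1*t) + (d2 + r2*t) = 56
Step 3: t = (56 - 1 - 1)/(47 + 22) = 54/69 = 18/23
Step 4: u1 = d1 + r1*t = 1 + 47 * 18/23 = 869/23
Step 5: (Check: u2 = d2 + r2*t = 419/23; u1+u2 = 869/23 + 419/23 = 56, on the frontier.)

869/23


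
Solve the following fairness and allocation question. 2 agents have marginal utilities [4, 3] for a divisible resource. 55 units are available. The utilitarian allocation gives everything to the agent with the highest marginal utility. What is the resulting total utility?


Step 1: The marginal utilities are [4, 3]
Step 2: The highest marginal utility is 4
Step 3: All 55 units go to that agent
Step 4: Total utility = 4 * 55 = 220

220


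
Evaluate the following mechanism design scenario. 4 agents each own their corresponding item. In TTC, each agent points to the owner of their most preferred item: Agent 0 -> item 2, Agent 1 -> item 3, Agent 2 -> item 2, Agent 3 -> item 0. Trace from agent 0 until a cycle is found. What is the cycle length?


Step 1: Trace the pointer graph from agent 0: 0 -> 2 -> 2
Step 2: A cycle is detected when we revisit agent 2
Step 3: The cycle is: 2 -> 2
Step 4: Cycle length = 1

1


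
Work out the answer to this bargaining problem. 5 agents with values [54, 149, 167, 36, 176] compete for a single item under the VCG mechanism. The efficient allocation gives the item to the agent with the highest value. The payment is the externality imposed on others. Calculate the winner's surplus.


Step 1: The winner is the agent with the highest value: agent 4 with value 176
Step 2: Values of other agents: [54, 149, 167, 36]
Step 3: VCG payment = max of others' values = 167
Step 4: Surplus = 176 - 167 = 9

9


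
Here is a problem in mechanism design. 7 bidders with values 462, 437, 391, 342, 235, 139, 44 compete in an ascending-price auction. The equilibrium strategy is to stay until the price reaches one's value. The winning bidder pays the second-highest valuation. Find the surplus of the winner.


Step 1: Identify the highest value: 462
Step 2: Identify the second-highest value: 437
Step 3: The final price = second-highest value = 437
Step 4: Surplus = 462 - 437 = 25

25


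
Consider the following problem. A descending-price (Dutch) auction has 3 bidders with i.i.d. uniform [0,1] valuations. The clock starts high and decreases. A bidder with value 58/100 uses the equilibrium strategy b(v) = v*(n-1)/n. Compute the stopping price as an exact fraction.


Step 1: Dutch auctions are strategically equivalent to first-price auctions
Step 2: The equilibrium bid is b(v) = v*(n-1)/n
Step 3: b = 29/50 * 2/3
Step 4: b = 29/75

29/75


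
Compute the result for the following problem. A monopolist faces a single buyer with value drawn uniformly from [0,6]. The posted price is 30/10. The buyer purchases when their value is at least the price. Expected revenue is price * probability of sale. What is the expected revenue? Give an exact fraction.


Step 1: Posted price r = 3, value support [0,6]
Step 2: P(v >= r) = (6 - 3)/6 = 1/2
Step 3: Expected revenue = r * P(v >= r) = 3 * 1/2
Step 4: Revenue = 3/2

3/2


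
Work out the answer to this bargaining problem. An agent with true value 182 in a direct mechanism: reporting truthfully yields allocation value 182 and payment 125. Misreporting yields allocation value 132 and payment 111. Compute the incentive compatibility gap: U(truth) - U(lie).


Step 1: U(truth) = value - payment = 182 - 125 = 57
Step 2: U(lie) = allocation - payment = 132 - 111 = 21
Step 3: IC gap = 57 - 21 = 36

36


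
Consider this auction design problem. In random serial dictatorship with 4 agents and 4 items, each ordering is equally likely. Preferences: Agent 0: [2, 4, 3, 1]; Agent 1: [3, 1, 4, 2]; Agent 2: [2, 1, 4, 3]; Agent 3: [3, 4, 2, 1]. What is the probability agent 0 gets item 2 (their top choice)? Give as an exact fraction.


Step 1: Agent 0 wants item 2
Step 2: There are 24 possible orderings of agents
Step 3: In 12 orderings, agent 0 gets item 2
Step 4: Probability = 12/24 = 1/2

1/2


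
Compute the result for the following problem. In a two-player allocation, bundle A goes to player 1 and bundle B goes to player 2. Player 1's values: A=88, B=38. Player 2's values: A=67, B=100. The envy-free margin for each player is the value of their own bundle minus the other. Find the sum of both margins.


Step 1: Player 1's margin = v1(A) - v1(B) = 88 - 38 = 50
Step 2: Player 2's margin = v2(B) - v2(A) = 100 - 67 = 33
Step 3: Total margin = 50 + 33 = 83

83


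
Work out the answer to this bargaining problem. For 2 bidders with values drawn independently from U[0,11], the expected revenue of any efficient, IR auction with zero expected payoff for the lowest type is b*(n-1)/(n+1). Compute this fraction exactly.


Step 1: By Revenue Equivalence, expected revenue = b*(n-1)/(n+1)
Step 2: Substituting n = 2, b = 11
Step 3: Revenue = 11*(2-1)/(2+1) = 11*1/3
Step 4: Revenue = 11/3

11/3


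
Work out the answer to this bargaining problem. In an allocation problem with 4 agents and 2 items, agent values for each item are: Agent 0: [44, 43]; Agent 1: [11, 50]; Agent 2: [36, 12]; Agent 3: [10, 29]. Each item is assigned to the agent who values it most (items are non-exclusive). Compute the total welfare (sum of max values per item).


Step 1: For each item, find the maximum value among all agents.
Step 2: Item 0 -> Agent 0 (value 44)
Step 3: Item 1 -> Agent 1 (value 50)
Step 4: Total welfare = 44 + 50 = 94

94


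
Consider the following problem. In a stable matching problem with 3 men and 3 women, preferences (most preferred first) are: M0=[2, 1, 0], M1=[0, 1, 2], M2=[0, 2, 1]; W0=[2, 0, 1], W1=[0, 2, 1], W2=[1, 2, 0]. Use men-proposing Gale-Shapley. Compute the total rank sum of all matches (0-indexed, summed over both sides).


Step 1: Run Gale-Shapley (men propose, women hold best offer):
  M0 proposes to W2; she accepts
  M1 proposes to W0; she accepts
  M2 proposes to W0; she switches from M1
  M1 proposes to W1; she accepts
Step 2: Final matching: W0-M2, W1-M1, W2-M0
Step 3: 0-indexed ranks (man's rank of his match, then woman's): 0 + 0 + 1 + 2 + 0 + 2
Step 4: Total rank sum = 5

5


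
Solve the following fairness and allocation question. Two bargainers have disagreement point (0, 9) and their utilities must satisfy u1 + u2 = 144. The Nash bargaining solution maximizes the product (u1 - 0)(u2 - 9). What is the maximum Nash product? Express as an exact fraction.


Step 1: The Nash solution splits surplus symmetrically above the disagreement point
Step 2: u1 = (total + d1 - d2)/2 = (144 + 0 - 9)/2 = 135/2
Step 3: u2 = (total - d1 + d2)/2 = (144 - 0 + 9)/2 = 153/2
Step 4: Nash product = (135/2 - 0) * (153/2 - 9)
Step 5: = 135/2 * 135/2 = 18225/4

18225/4


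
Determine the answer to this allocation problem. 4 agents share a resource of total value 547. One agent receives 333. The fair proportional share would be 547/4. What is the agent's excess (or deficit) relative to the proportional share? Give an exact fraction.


Step 1: Proportional share = 547/4
Step 2: Agent's actual allocation = 333
Step 3: Excess = 333 - 547/4 = 785/4

785/4


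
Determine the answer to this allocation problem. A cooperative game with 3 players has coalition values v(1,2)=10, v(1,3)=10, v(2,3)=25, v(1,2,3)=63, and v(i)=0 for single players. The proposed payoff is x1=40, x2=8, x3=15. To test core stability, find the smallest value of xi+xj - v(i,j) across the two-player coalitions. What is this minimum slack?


Step 1: Slack for coalition (1,2): x1+x2 - v12 = 48 - 10 = 38
Step 2: Slack for coalition (1,3): x1+x3 - v13 = 55 - 10 = 45
Step 3: Slack for coalition (2,3): x2+x3 - v23 = 23 - 25 = -2
Step 4: Minimum slack = min(38, 45, -2) = -2, attained by (2,3); coalition (2,3) can block (slack < 0), so the allocation is not in the core

-2
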